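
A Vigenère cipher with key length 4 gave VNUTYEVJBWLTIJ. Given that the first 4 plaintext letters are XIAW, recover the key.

Subtract each crib letter from the matching ciphertext letter (mod 26):
V(21)−X(23)=-2≡24 → Y
N(13)−I(8)=5 → F
U(20)−A(0)=20 → U
T(19)−W(22)=-3≡23 → X

YFUX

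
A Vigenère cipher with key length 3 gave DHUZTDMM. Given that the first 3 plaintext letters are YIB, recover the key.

FZT

Subtract each crib letter from the matching ciphertext letter (mod 26):
D(3)−Y(24)=-21≡5 → F
H(7)−I(8)=-1≡25 → Z
U(20)−B(1)=19 → T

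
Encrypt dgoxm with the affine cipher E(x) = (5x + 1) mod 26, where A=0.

qftmj

d(3): 5·3+1=16 → q
g(6): 5·6+1=31≡5 → f
o(14): 5·14+1=71≡19 → t
x(23): 5·23+1=116≡12 → m
m(12): 5·12+1=61≡9 → j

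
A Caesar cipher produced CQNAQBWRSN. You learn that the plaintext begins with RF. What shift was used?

From the crib: C(2)−R(17)=-15≡11, so the shift is 11.

11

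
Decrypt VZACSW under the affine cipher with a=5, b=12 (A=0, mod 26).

HNIYWC

The inverse of 5 mod 26 is 21, since 5·21=105≡1. Apply D(y)=21·(y−12) mod 26:
V(21): 21·(21−12)=189≡7 → H
Z(25): 21·(25−12)=273≡13 → N
A(0): 21·(0−12)=-252≡8 → I
C(2): 21·(2−12)=-210≡24 → Y
S(18): 21·(18−12)=126≡22 → W
W(22): 21·(22−12)=210≡2 → C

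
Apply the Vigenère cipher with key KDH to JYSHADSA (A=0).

TBZRDKCD

Repeat the key across the message: KDHKDHKD
J(9)+K(10): 19 → T
Y(24)+D(3): 27≡1 → B
S(18)+H(7): 25 → Z
H(7)+K(10): 17 → R
A(0)+D(3): 3 → D
D(3)+H(7): 10 → K
S(18)+K(10): 28≡2 → C
A(0)+D(3): 3 → D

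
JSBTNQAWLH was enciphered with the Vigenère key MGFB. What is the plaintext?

XMWSBKVVZB

Repeat the key across the ciphertext: MGFBMGFBMG
J(9)−M(12): -3≡23 → X
S(18)−G(6): 12 → M
B(1)−F(5): -4≡22 → W
T(19)−B(1): 18 → S
N(13)−M(12): 1 → B
Q(16)−G(6): 10 → K
A(0)−F(5): -5≡21 → V
W(22)−B(1): 21 → V
L(11)−M(12): -1≡25 → Z
H(7)−G(6): 1 → B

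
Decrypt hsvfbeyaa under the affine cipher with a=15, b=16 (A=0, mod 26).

The inverse of 15 mod 26 is 7, since 15·7=105≡1. Apply D(y)=7·(y−16) mod 26:
h(7): 7·(7−16)=-63≡15 → p
s(18): 7·(18−16)=14 → o
v(21): 7·(21−16)=35≡9 → j
f(5): 7·(5−16)=-77≡1 → b
b(1): 7·(1−16)=-105≡25 → z
e(4): 7·(4−16)=-84≡20 → u
y(24): 7·(24−16)=56≡4 → e
a(0): 7·(0−16)=-112≡18 → s
a(0): 7·(0−16)=-112≡18 → s

pojbzuess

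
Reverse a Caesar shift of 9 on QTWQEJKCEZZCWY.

HKNHVABTVQQTNP

Q(16): 16−9=7 → H
T(19): 19−9=10 → K
W(22): 22−9=13 → N
Q(16): 16−9=7 → H
E(4): 4−9=-5≡21 → V
J(9): 9−9=0 → A
K(10): 10−9=1 → B
C(2): 2−9=-7≡19 → T
E(4): 4−9=-5≡21 → V
Z(25): 25−9=16 → Q
Z(25): 25−9=16 → Q
C(2): 2−9=-7≡19 → T
W(22): 22−9=13 → N
Y(24): 24−9=15 → P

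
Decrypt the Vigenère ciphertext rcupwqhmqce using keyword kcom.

hagdmotagaq

Repeat the key across the ciphertext: kcomkcomkco
r(17)−k(10): 7 → h
c(2)−c(2): 0 → a
u(20)−o(14): 6 → g
p(15)−m(12): 3 → d
w(22)−k(10): 12 → m
q(16)−c(2): 14 → o
h(7)−o(14): -7≡19 → t
m(12)−m(12): 0 → a
q(16)−k(10): 6 → g
c(2)−c(2): 0 → a
e(4)−o(14): -10≡16 → q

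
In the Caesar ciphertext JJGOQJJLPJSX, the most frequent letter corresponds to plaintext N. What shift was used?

22

The most frequent ciphertext letter is J (appears 5 times).
J is position 9; N is position 13.
Shift = -4≡22.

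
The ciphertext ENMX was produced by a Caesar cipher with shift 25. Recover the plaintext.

FONY

E(4): 4−25=-21≡5 → F
N(13): 13−25=-12≡14 → O
M(12): 12−25=-13≡13 → N
X(23): 23−25=-2≡24 → Y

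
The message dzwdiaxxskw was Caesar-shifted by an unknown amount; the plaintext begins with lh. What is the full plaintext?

From the crib: d(3)−l(11)=-8≡18, so the shift is 18.
Subtract 18 from each ciphertext letter:
d(3): 3−18=-15≡11 → l
z(25): 25−18=7 → h
w(22): 22−18=4 → e
d(3): 3−18=-15≡11 → l
i(8): 8−18=-10≡16 → q
a(0): 0−18=-18≡8 → i
x(23): 23−18=5 → f
x(23): 23−18=5 → f
s(18): 18−18=0 → a
k(10): 10−18=-8≡18 → s
w(22): 22−18=4 → e

lhelqiffase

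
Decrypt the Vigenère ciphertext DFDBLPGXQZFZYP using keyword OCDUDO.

Repeat the key across the ciphertext: OCDUDOOCDUDOOC
D(3)−O(14): -11≡15 → P
F(5)−C(2): 3 → D
D(3)−D(3): 0 → A
B(1)−U(20): -19≡7 → H
L(11)−D(3): 8 → I
P(15)−O(14): 1 → B
G(6)−O(14): -8≡18 → S
X(23)−C(2): 21 → V
Q(16)−D(3): 13 → N
Z(25)−U(20): 5 → F
F(5)−D(3): 2 → C
Z(25)−O(14): 11 → L
Y(24)−O(14): 10 → K
P(15)−C(2): 13 → N

PDAHIBSVNFCLKN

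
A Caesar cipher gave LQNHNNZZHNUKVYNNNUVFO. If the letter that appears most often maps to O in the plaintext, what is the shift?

25

The most frequent ciphertext letter is N (appears 7 times).
N is position 13; O is position 14.
Shift = -1≡25.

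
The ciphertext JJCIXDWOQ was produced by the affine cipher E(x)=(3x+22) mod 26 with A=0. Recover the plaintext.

The inverse of 3 mod 26 is 9, since 3·9=27≡1. Apply D(y)=9·(y−22) mod 26:
J(9): 9·(9−22)=-117≡13 → N
J(9): 9·(9−22)=-117≡13 → N
C(2): 9·(2−22)=-180≡2 → C
I(8): 9·(8−22)=-126≡4 → E
X(23): 9·(23−22)=9 → J
D(3): 9·(3−22)=-171≡11 → L
W(22): 9·(22−22)=0 → A
O(14): 9·(14−22)=-72≡6 → G
Q(16): 9·(16−22)=-54≡24 → Y

NNCEJLAGY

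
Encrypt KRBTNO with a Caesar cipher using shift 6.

QXHZTU

K(10): 10+6=16 → Q
R(17): 17+6=23 → X
B(1): 1+6=7 → H
T(19): 19+6=25 → Z
N(13): 13+6=19 → T
O(14): 14+6=20 → U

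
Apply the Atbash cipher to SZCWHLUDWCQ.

HAXDSOFWDXJ

S(18) → H(7)
Z(25) → A(0)
C(2) → X(23)
W(22) → D(3)
H(7) → S(18)
L(11) → O(14)
U(20) → F(5)
D(3) → W(22)
W(22) → D(3)
C(2) → X(23)
Q(16) → J(9)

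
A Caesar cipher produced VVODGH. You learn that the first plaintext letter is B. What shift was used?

From the crib: V(21)−B(1)=20, so the shift is 20.

20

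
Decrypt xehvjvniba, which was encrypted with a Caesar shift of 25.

yfiwkwojcb

x(23): 23−25=-2≡24 → y
e(4): 4−25=-21≡5 → f
h(7): 7−25=-18≡8 → i
v(21): 21−25=-4≡22 → w
j(9): 9−25=-16≡10 → k
v(21): 21−25=-4≡22 → w
n(13): 13−25=-12≡14 → o
i(8): 8−25=-17≡9 → j
b(1): 1−25=-24≡2 → c
a(0): 0−25=-25≡1 → b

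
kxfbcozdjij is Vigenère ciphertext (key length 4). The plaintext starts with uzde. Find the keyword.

qycx

Subtract each crib letter from the matching ciphertext letter (mod 26):
k(10)−u(20)=-10≡16 → q
x(23)−z(25)=-2≡24 → y
f(5)−d(3)=2 → c
b(1)−e(4)=-3≡23 → x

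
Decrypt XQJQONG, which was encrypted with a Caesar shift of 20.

DWPWUTM

X(23): 23−20=3 → D
Q(16): 16−20=-4≡22 → W
J(9): 9−20=-11≡15 → P
Q(16): 16−20=-4≡22 → W
O(14): 14−20=-6≡20 → U
N(13): 13−20=-7≡19 → T
G(6): 6−20=-14≡12 → M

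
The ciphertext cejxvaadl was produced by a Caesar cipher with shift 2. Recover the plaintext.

c(2): 2−2=0 → a
e(4): 4−2=2 → c
j(9): 9−2=7 → h
x(23): 23−2=21 → v
v(21): 21−2=19 → t
a(0): 0−2=-2≡24 → y
a(0): 0−2=-2≡24 → y
d(3): 3−2=1 → b
l(11): 11−2=9 → j

achvtyybj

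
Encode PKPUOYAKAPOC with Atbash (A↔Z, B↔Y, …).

KPKFLBZPZKLX

P(15) → K(10)
K(10) → P(15)
P(15) → K(10)
U(20) → F(5)
O(14) → L(11)
Y(24) → B(1)
A(0) → Z(25)
K(10) → P(15)
A(0) → Z(25)
P(15) → K(10)
O(14) → L(11)
C(2) → X(23)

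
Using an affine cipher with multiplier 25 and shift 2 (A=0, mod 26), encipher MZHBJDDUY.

M(12): 25·12+2=302≡16 → Q
Z(25): 25·25+2=627≡3 → D
H(7): 25·7+2=177≡21 → V
B(1): 25·1+2=27≡1 → B
J(9): 25·9+2=227≡19 → T
D(3): 25·3+2=77≡25 → Z
D(3): 25·3+2=77≡25 → Z
U(20): 25·20+2=502≡8 → I
Y(24): 25·24+2=602≡4 → E

QDVBTZZIE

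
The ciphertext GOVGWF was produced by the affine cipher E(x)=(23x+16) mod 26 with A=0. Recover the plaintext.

MSHMYV

The inverse of 23 mod 26 is 17, since 23·17=391≡1. Apply D(y)=17·(y−16) mod 26:
G(6): 17·(6−16)=-170≡12 → M
O(14): 17·(14−16)=-34≡18 → S
V(21): 17·(21−16)=85≡7 → H
G(6): 17·(6−16)=-170≡12 → M
W(22): 17·(22−16)=102≡24 → Y
F(5): 17·(5−16)=-187≡21 → V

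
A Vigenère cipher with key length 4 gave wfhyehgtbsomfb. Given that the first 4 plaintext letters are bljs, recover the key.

vuyg

Subtract each crib letter from the matching ciphertext letter (mod 26):
w(22)−b(1)=21 → v
f(5)−l(11)=-6≡20 → u
h(7)−j(9)=-2≡24 → y
y(24)−s(18)=6 → g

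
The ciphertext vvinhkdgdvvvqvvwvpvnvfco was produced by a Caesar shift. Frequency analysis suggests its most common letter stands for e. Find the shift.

The most frequent ciphertext letter is v (appears 10 times).
v is position 21; e is position 4.
Shift = 17.

17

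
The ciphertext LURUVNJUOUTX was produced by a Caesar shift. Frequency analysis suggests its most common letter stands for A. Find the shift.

The most frequent ciphertext letter is U (appears 4 times).
U is position 20; A is position 0.
Shift = 20.

20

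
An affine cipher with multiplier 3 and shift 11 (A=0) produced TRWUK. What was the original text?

UCVDR

The inverse of 3 mod 26 is 9, since 3·9=27≡1. Apply D(y)=9·(y−11) mod 26:
T(19): 9·(19−11)=72≡20 → U
R(17): 9·(17−11)=54≡2 → C
W(22): 9·(22−11)=99≡21 → V
U(20): 9·(20−11)=81≡3 → D
K(10): 9·(10−11)=-9≡17 → R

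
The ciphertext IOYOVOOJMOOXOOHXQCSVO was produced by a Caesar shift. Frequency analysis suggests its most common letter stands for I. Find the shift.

The most frequent ciphertext letter is O (appears 9 times).
O is position 14; I is position 8.
Shift = 6.

6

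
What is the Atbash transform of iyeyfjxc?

rbvbuqcx

i(8) → r(17)
y(24) → b(1)
e(4) → v(21)
y(24) → b(1)
f(5) → u(20)
j(9) → q(16)
x(23) → c(2)
c(2) → x(23)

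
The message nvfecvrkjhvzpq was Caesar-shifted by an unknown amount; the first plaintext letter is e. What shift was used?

From the crib: n(13)−e(4)=9, so the shift is 9.

9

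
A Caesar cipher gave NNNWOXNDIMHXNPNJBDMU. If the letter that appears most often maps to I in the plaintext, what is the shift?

5

The most frequent ciphertext letter is N (appears 6 times).
N is position 13; I is position 8.
Shift = 5.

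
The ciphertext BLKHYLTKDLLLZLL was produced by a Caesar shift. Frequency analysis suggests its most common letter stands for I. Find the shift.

The most frequent ciphertext letter is L (appears 7 times).
L is position 11; I is position 8.
Shift = 3.

3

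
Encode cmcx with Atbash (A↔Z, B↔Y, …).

c(2) → x(23)
m(12) → n(13)
c(2) → x(23)
x(23) → c(2)

xnxc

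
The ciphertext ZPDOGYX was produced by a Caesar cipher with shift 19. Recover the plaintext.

GWKVNFE

Z(25): 25−19=6 → G
P(15): 15−19=-4≡22 → W
D(3): 3−19=-16≡10 → K
O(14): 14−19=-5≡21 → V
G(6): 6−19=-13≡13 → N
Y(24): 24−19=5 → F
X(23): 23−19=4 → E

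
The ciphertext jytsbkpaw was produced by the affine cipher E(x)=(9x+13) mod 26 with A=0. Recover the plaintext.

The inverse of 9 mod 26 is 3, since 9·3=27≡1. Apply D(y)=3·(y−13) mod 26:
j(9): 3·(9−13)=-12≡14 → o
y(24): 3·(24−13)=33≡7 → h
t(19): 3·(19−13)=18 → s
s(18): 3·(18−13)=15 → p
b(1): 3·(1−13)=-36≡16 → q
k(10): 3·(10−13)=-9≡17 → r
p(15): 3·(15−13)=6 → g
a(0): 3·(0−13)=-39≡13 → n
w(22): 3·(22−13)=27≡1 → b

ohspqrgnb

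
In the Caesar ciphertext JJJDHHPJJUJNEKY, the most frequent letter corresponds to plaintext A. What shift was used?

9

The most frequent ciphertext letter is J (appears 6 times).
J is position 9; A is position 0.
Shift = 9.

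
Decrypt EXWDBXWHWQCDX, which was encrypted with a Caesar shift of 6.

E(4): 4−6=-2≡24 → Y
X(23): 23−6=17 → R
W(22): 22−6=16 → Q
D(3): 3−6=-3≡23 → X
B(1): 1−6=-5≡21 → V
X(23): 23−6=17 → R
W(22): 22−6=16 → Q
H(7): 7−6=1 → B
W(22): 22−6=16 → Q
Q(16): 16−6=10 → K
C(2): 2−6=-4≡22 → W
D(3): 3−6=-3≡23 → X
X(23): 23−6=17 → R

YRQXVRQBQKWXR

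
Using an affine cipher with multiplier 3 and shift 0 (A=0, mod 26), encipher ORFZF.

O(14): 3·14+0=42≡16 → Q
R(17): 3·17+0=51≡25 → Z
F(5): 3·5+0=15 → P
Z(25): 3·25+0=75≡23 → X
F(5): 3·5+0=15 → P

QZPXP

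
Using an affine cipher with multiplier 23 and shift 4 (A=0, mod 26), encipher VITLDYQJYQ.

V(21): 23·21+4=487≡19 → T
I(8): 23·8+4=188≡6 → G
T(19): 23·19+4=441≡25 → Z
L(11): 23·11+4=257≡23 → X
D(3): 23·3+4=73≡21 → V
Y(24): 23·24+4=556≡10 → K
Q(16): 23·16+4=372≡8 → I
J(9): 23·9+4=211≡3 → D
Y(24): 23·24+4=556≡10 → K
Q(16): 23·16+4=372≡8 → I

TGZXVKIDKI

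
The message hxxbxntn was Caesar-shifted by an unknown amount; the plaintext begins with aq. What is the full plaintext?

From the crib: h(7)−a(0)=7, so the shift is 7.
Subtract 7 from each ciphertext letter:
h(7): 7−7=0 → a
x(23): 23−7=16 → q
x(23): 23−7=16 → q
b(1): 1−7=-6≡20 → u
x(23): 23−7=16 → q
n(13): 13−7=6 → g
t(19): 19−7=12 → m
n(13): 13−7=6 → g

aqquqgmg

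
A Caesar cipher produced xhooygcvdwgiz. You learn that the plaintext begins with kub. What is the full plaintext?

kubbltpiqjtvm

From the crib: x(23)−k(10)=13, so the shift is 13.
Subtract 13 from each ciphertext letter:
x(23): 23−13=10 → k
h(7): 7−13=-6≡20 → u
o(14): 14−13=1 → b
o(14): 14−13=1 → b
y(24): 24−13=11 → l
g(6): 6−13=-7≡19 → t
c(2): 2−13=-11≡15 → p
v(21): 21−13=8 → i
d(3): 3−13=-10≡16 → q
w(22): 22−13=9 → j
g(6): 6−13=-7≡19 → t
i(8): 8−13=-5≡21 → v
z(25): 25−13=12 → m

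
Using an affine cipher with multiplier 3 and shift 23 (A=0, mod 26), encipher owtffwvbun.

o(14): 3·14+23=65≡13 → n
w(22): 3·22+23=89≡11 → l
t(19): 3·19+23=80≡2 → c
f(5): 3·5+23=38≡12 → m
f(5): 3·5+23=38≡12 → m
w(22): 3·22+23=89≡11 → l
v(21): 3·21+23=86≡8 → i
b(1): 3·1+23=26≡0 → a
u(20): 3·20+23=83≡5 → f
n(13): 3·13+23=62≡10 → k

nlcmmliafk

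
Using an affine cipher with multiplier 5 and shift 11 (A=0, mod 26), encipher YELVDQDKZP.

Y(24): 5·24+11=131≡1 → B
E(4): 5·4+11=31≡5 → F
L(11): 5·11+11=66≡14 → O
V(21): 5·21+11=116≡12 → M
D(3): 5·3+11=26≡0 → A
Q(16): 5·16+11=91≡13 → N
D(3): 5·3+11=26≡0 → A
K(10): 5·10+11=61≡9 → J
Z(25): 5·25+11=136≡6 → G
P(15): 5·15+11=86≡8 → I

BFOMANAJGI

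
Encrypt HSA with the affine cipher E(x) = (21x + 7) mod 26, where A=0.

H(7): 21·7+7=154≡24 → Y
S(18): 21·18+7=385≡21 → V
A(0): 21·0+7=7 → H

YVH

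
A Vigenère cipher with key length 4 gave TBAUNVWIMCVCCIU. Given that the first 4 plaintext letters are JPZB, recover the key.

KMBT

Subtract each crib letter from the matching ciphertext letter (mod 26):
T(19)−J(9)=10 → K
B(1)−P(15)=-14≡12 → M
A(0)−Z(25)=-25≡1 → B
U(20)−B(1)=19 → T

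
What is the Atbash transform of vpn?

ekm

v(21) → e(4)
p(15) → k(10)
n(13) → m(12)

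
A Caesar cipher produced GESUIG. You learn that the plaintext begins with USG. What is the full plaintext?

From the crib: G(6)−U(20)=-14≡12, so the shift is 12.
Subtract 12 from each ciphertext letter:
G(6): 6−12=-6≡20 → U
E(4): 4−12=-8≡18 → S
S(18): 18−12=6 → G
U(20): 20−12=8 → I
I(8): 8−12=-4≡22 → W
G(6): 6−12=-6≡20 → U

USGIWU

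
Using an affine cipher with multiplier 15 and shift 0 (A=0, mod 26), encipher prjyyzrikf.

p(15): 15·15+0=225≡17 → r
r(17): 15·17+0=255≡21 → v
j(9): 15·9+0=135≡5 → f
y(24): 15·24+0=360≡22 → w
y(24): 15·24+0=360≡22 → w
z(25): 15·25+0=375≡11 → l
r(17): 15·17+0=255≡21 → v
i(8): 15·8+0=120≡16 → q
k(10): 15·10+0=150≡20 → u
f(5): 15·5+0=75≡23 → x

rvfwwlvqux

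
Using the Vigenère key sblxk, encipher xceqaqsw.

Repeat the key across the message: sblxksbl
x(23)+s(18): 41≡15 → p
c(2)+b(1): 3 → d
e(4)+l(11): 15 → p
q(16)+x(23): 39≡13 → n
a(0)+k(10): 10 → k
q(16)+s(18): 34≡8 → i
s(18)+b(1): 19 → t
w(22)+l(11): 33≡7 → h

pdpnkith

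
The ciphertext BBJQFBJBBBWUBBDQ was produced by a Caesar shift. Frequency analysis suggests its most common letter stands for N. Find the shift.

The most frequent ciphertext letter is B (appears 8 times).
B is position 1; N is position 13.
Shift = -12≡14.

14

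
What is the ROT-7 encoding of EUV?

E(4): 4+7=11 → L
U(20): 20+7=27≡1 → B
V(21): 21+7=28≡2 → C

LBC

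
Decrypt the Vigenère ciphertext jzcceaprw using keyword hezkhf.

cvdsxvinx

Repeat the key across the ciphertext: hezkhfhez
j(9)−h(7): 2 → c
z(25)−e(4): 21 → v
c(2)−z(25): -23≡3 → d
c(2)−k(10): -8≡18 → s
e(4)−h(7): -3≡23 → x
a(0)−f(5): -5≡21 → v
p(15)−h(7): 8 → i
r(17)−e(4): 13 → n
w(22)−z(25): -3≡23 → x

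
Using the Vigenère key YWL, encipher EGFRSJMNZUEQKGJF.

CCQPOUKJKSABICUD

Repeat the key across the message: YWLYWLYWLYWLYWLY
E(4)+Y(24): 28≡2 → C
G(6)+W(22): 28≡2 → C
F(5)+L(11): 16 → Q
R(17)+Y(24): 41≡15 → P
S(18)+W(22): 40≡14 → O
J(9)+L(11): 20 → U
M(12)+Y(24): 36≡10 → K
N(13)+W(22): 35≡9 → J
Z(25)+L(11): 36≡10 → K
U(20)+Y(24): 44≡18 → S
E(4)+W(22): 26≡0 → A
Q(16)+L(11): 27≡1 → B
K(10)+Y(24): 34≡8 → I
G(6)+W(22): 28≡2 → C
J(9)+L(11): 20 → U
F(5)+Y(24): 29≡3 → D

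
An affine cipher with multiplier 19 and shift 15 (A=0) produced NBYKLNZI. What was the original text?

ECVXIEGB

The inverse of 19 mod 26 is 11, since 19·11=209≡1. Apply D(y)=11·(y−15) mod 26:
N(13): 11·(13−15)=-22≡4 → E
B(1): 11·(1−15)=-154≡2 → C
Y(24): 11·(24−15)=99≡21 → V
K(10): 11·(10−15)=-55≡23 → X
L(11): 11·(11−15)=-44≡8 → I
N(13): 11·(13−15)=-22≡4 → E
Z(25): 11·(25−15)=110≡6 → G
I(8): 11·(8−15)=-77≡1 → B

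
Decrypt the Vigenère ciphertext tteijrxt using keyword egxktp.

Repeat the key across the ciphertext: egxktpeg
t(19)−e(4): 15 → p
t(19)−g(6): 13 → n
e(4)−x(23): -19≡7 → h
i(8)−k(10): -2≡24 → y
j(9)−t(19): -10≡16 → q
r(17)−p(15): 2 → c
x(23)−e(4): 19 → t
t(19)−g(6): 13 → n

pnhyqctn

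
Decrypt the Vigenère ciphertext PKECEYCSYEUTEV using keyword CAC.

NKCAEWASWCURCV

Repeat the key across the ciphertext: CACCACCACCACCA
P(15)−C(2): 13 → N
K(10)−A(0): 10 → K
E(4)−C(2): 2 → C
C(2)−C(2): 0 → A
E(4)−A(0): 4 → E
Y(24)−C(2): 22 → W
C(2)−C(2): 0 → A
S(18)−A(0): 18 → S
Y(24)−C(2): 22 → W
E(4)−C(2): 2 → C
U(20)−A(0): 20 → U
T(19)−C(2): 17 → R
E(4)−C(2): 2 → C
V(21)−A(0): 21 → V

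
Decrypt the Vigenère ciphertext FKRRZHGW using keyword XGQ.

Repeat the key across the ciphertext: XGQXGQXG
F(5)−X(23): -18≡8 → I
K(10)−G(6): 4 → E
R(17)−Q(16): 1 → B
R(17)−X(23): -6≡20 → U
Z(25)−G(6): 19 → T
H(7)−Q(16): -9≡17 → R
G(6)−X(23): -17≡9 → J
W(22)−G(6): 16 → Q

IEBUTRJQ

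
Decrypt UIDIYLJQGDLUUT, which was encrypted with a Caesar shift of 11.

U(20): 20−11=9 → J
I(8): 8−11=-3≡23 → X
D(3): 3−11=-8≡18 → S
I(8): 8−11=-3≡23 → X
Y(24): 24−11=13 → N
L(11): 11−11=0 → A
J(9): 9−11=-2≡24 → Y
Q(16): 16−11=5 → F
G(6): 6−11=-5≡21 → V
D(3): 3−11=-8≡18 → S
L(11): 11−11=0 → A
U(20): 20−11=9 → J
U(20): 20−11=9 → J
T(19): 19−11=8 → I

JXSXNAYFVSAJJI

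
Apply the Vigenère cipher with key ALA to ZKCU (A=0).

Repeat the key across the message: ALAA
Z(25)+A(0): 25 → Z
K(10)+L(11): 21 → V
C(2)+A(0): 2 → C
U(20)+A(0): 20 → U

ZVCU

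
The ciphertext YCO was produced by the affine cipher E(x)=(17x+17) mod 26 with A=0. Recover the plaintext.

FTJ

The inverse of 17 mod 26 is 23, since 17·23=391≡1. Apply D(y)=23·(y−17) mod 26:
Y(24): 23·(24−17)=161≡5 → F
C(2): 23·(2−17)=-345≡19 → T
O(14): 23·(14−17)=-69≡9 → J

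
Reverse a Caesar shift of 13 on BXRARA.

OKENEN

B(1): 1−13=-12≡14 → O
X(23): 23−13=10 → K
R(17): 17−13=4 → E
A(0): 0−13=-13≡13 → N
R(17): 17−13=4 → E
A(0): 0−13=-13≡13 → N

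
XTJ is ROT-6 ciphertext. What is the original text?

RND

X(23): 23−6=17 → R
T(19): 19−6=13 → N
J(9): 9−6=3 → D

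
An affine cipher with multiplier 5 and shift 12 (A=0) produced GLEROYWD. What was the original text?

The inverse of 5 mod 26 is 21, since 5·21=105≡1. Apply D(y)=21·(y−12) mod 26:
G(6): 21·(6−12)=-126≡4 → E
L(11): 21·(11−12)=-21≡5 → F
E(4): 21·(4−12)=-168≡14 → O
R(17): 21·(17−12)=105≡1 → B
O(14): 21·(14−12)=42≡16 → Q
Y(24): 21·(24−12)=252≡18 → S
W(22): 21·(22−12)=210≡2 → C
D(3): 21·(3−12)=-189≡19 → T

EFOBQSCT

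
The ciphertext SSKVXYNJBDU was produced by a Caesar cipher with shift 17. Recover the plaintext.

BBTEGHWSKMD

S(18): 18−17=1 → B
S(18): 18−17=1 → B
K(10): 10−17=-7≡19 → T
V(21): 21−17=4 → E
X(23): 23−17=6 → G
Y(24): 24−17=7 → H
N(13): 13−17=-4≡22 → W
J(9): 9−17=-8≡18 → S
B(1): 1−17=-16≡10 → K
D(3): 3−17=-14≡12 → M
U(20): 20−17=3 → D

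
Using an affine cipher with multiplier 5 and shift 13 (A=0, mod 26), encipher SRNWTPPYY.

ZUATEKKDD

S(18): 5·18+13=103≡25 → Z
R(17): 5·17+13=98≡20 → U
N(13): 5·13+13=78≡0 → A
W(22): 5·22+13=123≡19 → T
T(19): 5·19+13=108≡4 → E
P(15): 5·15+13=88≡10 → K
P(15): 5·15+13=88≡10 → K
Y(24): 5·24+13=133≡3 → D
Y(24): 5·24+13=133≡3 → D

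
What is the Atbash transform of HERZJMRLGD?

H(7) → S(18)
E(4) → V(21)
R(17) → I(8)
Z(25) → A(0)
J(9) → Q(16)
M(12) → N(13)
R(17) → I(8)
L(11) → O(14)
G(6) → T(19)
D(3) → W(22)

SVIAQNIOTW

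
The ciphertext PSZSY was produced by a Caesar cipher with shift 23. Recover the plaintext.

P(15): 15−23=-8≡18 → S
S(18): 18−23=-5≡21 → V
Z(25): 25−23=2 → C
S(18): 18−23=-5≡21 → V
Y(24): 24−23=1 → B

SVCVB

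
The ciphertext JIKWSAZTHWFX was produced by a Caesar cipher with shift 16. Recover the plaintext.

J(9): 9−16=-7≡19 → T
I(8): 8−16=-8≡18 → S
K(10): 10−16=-6≡20 → U
W(22): 22−16=6 → G
S(18): 18−16=2 → C
A(0): 0−16=-16≡10 → K
Z(25): 25−16=9 → J
T(19): 19−16=3 → D
H(7): 7−16=-9≡17 → R
W(22): 22−16=6 → G
F(5): 5−16=-11≡15 → P
X(23): 23−16=7 → H

TSUGCKJDRGPH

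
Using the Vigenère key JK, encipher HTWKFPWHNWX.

Repeat the key across the message: JKJKJKJKJKJ
H(7)+J(9): 16 → Q
T(19)+K(10): 29≡3 → D
W(22)+J(9): 31≡5 → F
K(10)+K(10): 20 → U
F(5)+J(9): 14 → O
P(15)+K(10): 25 → Z
W(22)+J(9): 31≡5 → F
H(7)+K(10): 17 → R
N(13)+J(9): 22 → W
W(22)+K(10): 32≡6 → G
X(23)+J(9): 32≡6 → G

QDFUOZFRWGG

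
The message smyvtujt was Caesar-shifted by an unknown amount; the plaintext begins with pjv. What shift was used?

From the crib: s(18)−p(15)=3, so the shift is 3.

3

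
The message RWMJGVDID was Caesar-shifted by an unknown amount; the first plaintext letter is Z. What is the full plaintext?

ZEURODLQL

From the crib: R(17)−Z(25)=-8≡18, so the shift is 18.
Subtract 18 from each ciphertext letter:
R(17): 17−18=-1≡25 → Z
W(22): 22−18=4 → E
M(12): 12−18=-6≡20 → U
J(9): 9−18=-9≡17 → R
G(6): 6−18=-12≡14 → O
V(21): 21−18=3 → D
D(3): 3−18=-15≡11 → L
I(8): 8−18=-10≡16 → Q
D(3): 3−18=-15≡11 → L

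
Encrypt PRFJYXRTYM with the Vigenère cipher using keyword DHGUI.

SYLDGAYZSU

Repeat the key across the message: DHGUIDHGUI
P(15)+D(3): 18 → S
R(17)+H(7): 24 → Y
F(5)+G(6): 11 → L
J(9)+U(20): 29≡3 → D
Y(24)+I(8): 32≡6 → G
X(23)+D(3): 26≡0 → A
R(17)+H(7): 24 → Y
T(19)+G(6): 25 → Z
Y(24)+U(20): 44≡18 → S
M(12)+I(8): 20 → U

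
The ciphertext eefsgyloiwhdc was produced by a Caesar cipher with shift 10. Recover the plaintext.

uuviwobeymxts

e(4): 4−10=-6≡20 → u
e(4): 4−10=-6≡20 → u
f(5): 5−10=-5≡21 → v
s(18): 18−10=8 → i
g(6): 6−10=-4≡22 → w
y(24): 24−10=14 → o
l(11): 11−10=1 → b
o(14): 14−10=4 → e
i(8): 8−10=-2≡24 → y
w(22): 22−10=12 → m
h(7): 7−10=-3≡23 → x
d(3): 3−10=-7≡19 → t
c(2): 2−10=-8≡18 → s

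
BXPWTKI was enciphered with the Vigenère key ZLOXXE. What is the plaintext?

CMBZWGJ

Repeat the key across the ciphertext: ZLOXXEZ
B(1)−Z(25): -24≡2 → C
X(23)−L(11): 12 → M
P(15)−O(14): 1 → B
W(22)−X(23): -1≡25 → Z
T(19)−X(23): -4≡22 → W
K(10)−E(4): 6 → G
I(8)−Z(25): -17≡9 → J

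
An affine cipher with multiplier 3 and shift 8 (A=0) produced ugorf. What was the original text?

eicdz

The inverse of 3 mod 26 is 9, since 3·9=27≡1. Apply D(y)=9·(y−8) mod 26:
u(20): 9·(20−8)=108≡4 → e
g(6): 9·(6−8)=-18≡8 → i
o(14): 9·(14−8)=54≡2 → c
r(17): 9·(17−8)=81≡3 → d
f(5): 9·(5−8)=-27≡25 → z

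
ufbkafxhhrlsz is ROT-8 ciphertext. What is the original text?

u(20): 20−8=12 → m
f(5): 5−8=-3≡23 → x
b(1): 1−8=-7≡19 → t
k(10): 10−8=2 → c
a(0): 0−8=-8≡18 → s
f(5): 5−8=-3≡23 → x
x(23): 23−8=15 → p
h(7): 7−8=-1≡25 → z
h(7): 7−8=-1≡25 → z
r(17): 17−8=9 → j
l(11): 11−8=3 → d
s(18): 18−8=10 → k
z(25): 25−8=17 → r

mxtcsxpzzjdkr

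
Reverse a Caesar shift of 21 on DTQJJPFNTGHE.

D(3): 3−21=-18≡8 → I
T(19): 19−21=-2≡24 → Y
Q(16): 16−21=-5≡21 → V
J(9): 9−21=-12≡14 → O
J(9): 9−21=-12≡14 → O
P(15): 15−21=-6≡20 → U
F(5): 5−21=-16≡10 → K
N(13): 13−21=-8≡18 → S
T(19): 19−21=-2≡24 → Y
G(6): 6−21=-15≡11 → L
H(7): 7−21=-14≡12 → M
E(4): 4−21=-17≡9 → J

IYVOOUKSYLMJ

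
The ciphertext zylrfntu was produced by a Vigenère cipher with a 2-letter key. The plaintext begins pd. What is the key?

kv

Subtract each crib letter from the matching ciphertext letter (mod 26):
z(25)−p(15)=10 → k
y(24)−d(3)=21 → v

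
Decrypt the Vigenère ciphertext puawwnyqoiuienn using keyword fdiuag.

krscwhtngouczkf

Repeat the key across the ciphertext: fdiuagfdiuagfdi
p(15)−f(5): 10 → k
u(20)−d(3): 17 → r
a(0)−i(8): -8≡18 → s
w(22)−u(20): 2 → c
w(22)−a(0): 22 → w
n(13)−g(6): 7 → h
y(24)−f(5): 19 → t
q(16)−d(3): 13 → n
o(14)−i(8): 6 → g
i(8)−u(20): -12≡14 → o
u(20)−a(0): 20 → u
i(8)−g(6): 2 → c
e(4)−f(5): -1≡25 → z
n(13)−d(3): 10 → k
n(13)−i(8): 5 → f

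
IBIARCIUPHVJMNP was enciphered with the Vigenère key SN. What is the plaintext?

QOQNZPQHXUDWUAX

Repeat the key across the ciphertext: SNSNSNSNSNSNSNS
I(8)−S(18): -10≡16 → Q
B(1)−N(13): -12≡14 → O
I(8)−S(18): -10≡16 → Q
A(0)−N(13): -13≡13 → N
R(17)−S(18): -1≡25 → Z
C(2)−N(13): -11≡15 → P
I(8)−S(18): -10≡16 → Q
U(20)−N(13): 7 → H
P(15)−S(18): -3≡23 → X
H(7)−N(13): -6≡20 → U
V(21)−S(18): 3 → D
J(9)−N(13): -4≡22 → W
M(12)−S(18): -6≡20 → U
N(13)−N(13): 0 → A
P(15)−S(18): -3≡23 → X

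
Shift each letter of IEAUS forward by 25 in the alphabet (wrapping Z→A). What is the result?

HDZTR

I(8): 8+25=33≡7 → H
E(4): 4+25=29≡3 → D
A(0): 0+25=25 → Z
U(20): 20+25=45≡19 → T
S(18): 18+25=43≡17 → R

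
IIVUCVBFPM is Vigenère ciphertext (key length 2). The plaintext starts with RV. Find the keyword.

Subtract each crib letter from the matching ciphertext letter (mod 26):
I(8)−R(17)=-9≡17 → R
I(8)−V(21)=-13≡13 → N

RN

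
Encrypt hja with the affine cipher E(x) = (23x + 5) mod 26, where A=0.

h(7): 23·7+5=166≡10 → k
j(9): 23·9+5=212≡4 → e
a(0): 23·0+5=5 → f

kef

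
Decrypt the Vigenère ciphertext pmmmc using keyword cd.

Repeat the key across the ciphertext: cdcdc
p(15)−c(2): 13 → n
m(12)−d(3): 9 → j
m(12)−c(2): 10 → k
m(12)−d(3): 9 → j
c(2)−c(2): 0 → a

njkja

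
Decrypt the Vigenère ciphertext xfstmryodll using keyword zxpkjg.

yidjdlzrobc

Repeat the key across the ciphertext: zxpkjgzxpkj
x(23)−z(25): -2≡24 → y
f(5)−x(23): -18≡8 → i
s(18)−p(15): 3 → d
t(19)−k(10): 9 → j
m(12)−j(9): 3 → d
r(17)−g(6): 11 → l
y(24)−z(25): -1≡25 → z
o(14)−x(23): -9≡17 → r
d(3)−p(15): -12≡14 → o
l(11)−k(10): 1 → b
l(11)−j(9): 2 → c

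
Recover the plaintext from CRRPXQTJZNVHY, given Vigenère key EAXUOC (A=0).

YRUVJOPJCTHFU

Repeat the key across the ciphertext: EAXUOCEAXUOCE
C(2)−E(4): -2≡24 → Y
R(17)−A(0): 17 → R
R(17)−X(23): -6≡20 → U
P(15)−U(20): -5≡21 → V
X(23)−O(14): 9 → J
Q(16)−C(2): 14 → O
T(19)−E(4): 15 → P
J(9)−A(0): 9 → J
Z(25)−X(23): 2 → C
N(13)−U(20): -7≡19 → T
V(21)−O(14): 7 → H
H(7)−C(2): 5 → F
Y(24)−E(4): 20 → U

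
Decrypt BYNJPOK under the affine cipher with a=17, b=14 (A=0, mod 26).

The inverse of 17 mod 26 is 23, since 17·23=391≡1. Apply D(y)=23·(y−14) mod 26:
B(1): 23·(1−14)=-299≡13 → N
Y(24): 23·(24−14)=230≡22 → W
N(13): 23·(13−14)=-23≡3 → D
J(9): 23·(9−14)=-115≡15 → P
P(15): 23·(15−14)=23 → X
O(14): 23·(14−14)=0 → A
K(10): 23·(10−14)=-92≡12 → M

NWDPXAM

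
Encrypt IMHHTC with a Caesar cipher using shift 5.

I(8): 8+5=13 → N
M(12): 12+5=17 → R
H(7): 7+5=12 → M
H(7): 7+5=12 → M
T(19): 19+5=24 → Y
C(2): 2+5=7 → H

NRMMYH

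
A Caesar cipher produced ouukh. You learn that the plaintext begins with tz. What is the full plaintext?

tzzpm

From the crib: o(14)−t(19)=-5≡21, so the shift is 21.
Subtract 21 from each ciphertext letter:
o(14): 14−21=-7≡19 → t
u(20): 20−21=-1≡25 → z
u(20): 20−21=-1≡25 → z
k(10): 10−21=-11≡15 → p
h(7): 7−21=-14≡12 → m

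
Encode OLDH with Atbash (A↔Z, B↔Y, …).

LOWS

O(14) → L(11)
L(11) → O(14)
D(3) → W(22)
H(7) → S(18)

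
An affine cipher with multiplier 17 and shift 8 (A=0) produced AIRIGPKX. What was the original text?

The inverse of 17 mod 26 is 23, since 17·23=391≡1. Apply D(y)=23·(y−8) mod 26:
A(0): 23·(0−8)=-184≡24 → Y
I(8): 23·(8−8)=0 → A
R(17): 23·(17−8)=207≡25 → Z
I(8): 23·(8−8)=0 → A
G(6): 23·(6−8)=-46≡6 → G
P(15): 23·(15−8)=161≡5 → F
K(10): 23·(10−8)=46≡20 → U
X(23): 23·(23−8)=345≡7 → H

YAZAGFUH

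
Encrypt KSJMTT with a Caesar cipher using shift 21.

FNEHOO

K(10): 10+21=31≡5 → F
S(18): 18+21=39≡13 → N
J(9): 9+21=30≡4 → E
M(12): 12+21=33≡7 → H
T(19): 19+21=40≡14 → O
T(19): 19+21=40≡14 → O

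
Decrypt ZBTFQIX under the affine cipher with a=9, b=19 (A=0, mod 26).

SYAKRTM

The inverse of 9 mod 26 is 3, since 9·3=27≡1. Apply D(y)=3·(y−19) mod 26:
Z(25): 3·(25−19)=18 → S
B(1): 3·(1−19)=-54≡24 → Y
T(19): 3·(19−19)=0 → A
F(5): 3·(5−19)=-42≡10 → K
Q(16): 3·(16−19)=-9≡17 → R
I(8): 3·(8−19)=-33≡19 → T
X(23): 3·(23−19)=12 → M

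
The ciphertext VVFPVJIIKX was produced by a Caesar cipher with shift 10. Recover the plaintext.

V(21): 21−10=11 → L
V(21): 21−10=11 → L
F(5): 5−10=-5≡21 → V
P(15): 15−10=5 → F
V(21): 21−10=11 → L
J(9): 9−10=-1≡25 → Z
I(8): 8−10=-2≡24 → Y
I(8): 8−10=-2≡24 → Y
K(10): 10−10=0 → A
X(23): 23−10=13 → N

LLVFLZYYAN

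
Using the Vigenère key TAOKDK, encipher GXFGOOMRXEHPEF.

ZXTQRYFRLOKZXF

Repeat the key across the message: TAOKDKTAOKDKTA
G(6)+T(19): 25 → Z
X(23)+A(0): 23 → X
F(5)+O(14): 19 → T
G(6)+K(10): 16 → Q
O(14)+D(3): 17 → R
O(14)+K(10): 24 → Y
M(12)+T(19): 31≡5 → F
R(17)+A(0): 17 → R
X(23)+O(14): 37≡11 → L
E(4)+K(10): 14 → O
H(7)+D(3): 10 → K
P(15)+K(10): 25 → Z
E(4)+T(19): 23 → X
F(5)+A(0): 5 → F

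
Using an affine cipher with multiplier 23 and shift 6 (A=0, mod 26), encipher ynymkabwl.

mtmwcgdsz

y(24): 23·24+6=558≡12 → m
n(13): 23·13+6=305≡19 → t
y(24): 23·24+6=558≡12 → m
m(12): 23·12+6=282≡22 → w
k(10): 23·10+6=236≡2 → c
a(0): 23·0+6=6 → g
b(1): 23·1+6=29≡3 → d
w(22): 23·22+6=512≡18 → s
l(11): 23·11+6=259≡25 → z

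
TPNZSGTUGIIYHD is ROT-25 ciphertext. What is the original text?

UQOATHUVHJJZIE

T(19): 19−25=-6≡20 → U
P(15): 15−25=-10≡16 → Q
N(13): 13−25=-12≡14 → O
Z(25): 25−25=0 → A
S(18): 18−25=-7≡19 → T
G(6): 6−25=-19≡7 → H
T(19): 19−25=-6≡20 → U
U(20): 20−25=-5≡21 → V
G(6): 6−25=-19≡7 → H
I(8): 8−25=-17≡9 → J
I(8): 8−25=-17≡9 → J
Y(24): 24−25=-1≡25 → Z
H(7): 7−25=-18≡8 → I
D(3): 3−25=-22≡4 → E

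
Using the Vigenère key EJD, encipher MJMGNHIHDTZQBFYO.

QSPKWKMQGXITFOBS

Repeat the key across the message: EJDEJDEJDEJDEJDE
M(12)+E(4): 16 → Q
J(9)+J(9): 18 → S
M(12)+D(3): 15 → P
G(6)+E(4): 10 → K
N(13)+J(9): 22 → W
H(7)+D(3): 10 → K
I(8)+E(4): 12 → M
H(7)+J(9): 16 → Q
D(3)+D(3): 6 → G
T(19)+E(4): 23 → X
Z(25)+J(9): 34≡8 → I
Q(16)+D(3): 19 → T
B(1)+E(4): 5 → F
F(5)+J(9): 14 → O
Y(24)+D(3): 27≡1 → B
O(14)+E(4): 18 → S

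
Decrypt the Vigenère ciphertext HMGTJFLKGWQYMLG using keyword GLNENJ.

BBTPWWFZTSDPGAT

Repeat the key across the ciphertext: GLNENJGLNENJGLN
H(7)−G(6): 1 → B
M(12)−L(11): 1 → B
G(6)−N(13): -7≡19 → T
T(19)−E(4): 15 → P
J(9)−N(13): -4≡22 → W
F(5)−J(9): -4≡22 → W
L(11)−G(6): 5 → F
K(10)−L(11): -1≡25 → Z
G(6)−N(13): -7≡19 → T
W(22)−E(4): 18 → S
Q(16)−N(13): 3 → D
Y(24)−J(9): 15 → P
M(12)−G(6): 6 → G
L(11)−L(11): 0 → A
G(6)−N(13): -7≡19 → T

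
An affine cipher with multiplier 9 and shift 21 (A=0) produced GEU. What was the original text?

The inverse of 9 mod 26 is 3, since 9·3=27≡1. Apply D(y)=3·(y−21) mod 26:
G(6): 3·(6−21)=-45≡7 → H
E(4): 3·(4−21)=-51≡1 → B
U(20): 3·(20−21)=-3≡23 → X

HBX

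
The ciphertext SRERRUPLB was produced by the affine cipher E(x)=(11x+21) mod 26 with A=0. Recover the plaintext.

VCPCCHQSK

The inverse of 11 mod 26 is 19, since 11·19=209≡1. Apply D(y)=19·(y−21) mod 26:
S(18): 19·(18−21)=-57≡21 → V
R(17): 19·(17−21)=-76≡2 → C
E(4): 19·(4−21)=-323≡15 → P
R(17): 19·(17−21)=-76≡2 → C
R(17): 19·(17−21)=-76≡2 → C
U(20): 19·(20−21)=-19≡7 → H
P(15): 19·(15−21)=-114≡16 → Q
L(11): 19·(11−21)=-190≡18 → S
B(1): 19·(1−21)=-380≡10 → K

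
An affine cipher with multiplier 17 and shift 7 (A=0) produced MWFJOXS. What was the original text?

The inverse of 17 mod 26 is 23, since 17·23=391≡1. Apply D(y)=23·(y−7) mod 26:
M(12): 23·(12−7)=115≡11 → L
W(22): 23·(22−7)=345≡7 → H
F(5): 23·(5−7)=-46≡6 → G
J(9): 23·(9−7)=46≡20 → U
O(14): 23·(14−7)=161≡5 → F
X(23): 23·(23−7)=368≡4 → E
S(18): 23·(18−7)=253≡19 → T

LHGUFET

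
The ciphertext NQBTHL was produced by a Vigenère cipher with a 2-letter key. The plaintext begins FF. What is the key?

IL

Subtract each crib letter from the matching ciphertext letter (mod 26):
N(13)−F(5)=8 → I
Q(16)−F(5)=11 → L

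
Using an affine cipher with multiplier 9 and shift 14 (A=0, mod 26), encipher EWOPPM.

YEKTTS

E(4): 9·4+14=50≡24 → Y
W(22): 9·22+14=212≡4 → E
O(14): 9·14+14=140≡10 → K
P(15): 9·15+14=149≡19 → T
P(15): 9·15+14=149≡19 → T
M(12): 9·12+14=122≡18 → S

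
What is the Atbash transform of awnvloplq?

a(0) → z(25)
w(22) → d(3)
n(13) → m(12)
v(21) → e(4)
l(11) → o(14)
o(14) → l(11)
p(15) → k(10)
l(11) → o(14)
q(16) → j(9)

zdmeolkoj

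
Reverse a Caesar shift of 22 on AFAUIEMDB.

EJEYMIQHF

A(0): 0−22=-22≡4 → E
F(5): 5−22=-17≡9 → J
A(0): 0−22=-22≡4 → E
U(20): 20−22=-2≡24 → Y
I(8): 8−22=-14≡12 → M
E(4): 4−22=-18≡8 → I
M(12): 12−22=-10≡16 → Q
D(3): 3−22=-19≡7 → H
B(1): 1−22=-21≡5 → F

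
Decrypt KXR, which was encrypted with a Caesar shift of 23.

K(10): 10−23=-13≡13 → N
X(23): 23−23=0 → A
R(17): 17−23=-6≡20 → U

NAU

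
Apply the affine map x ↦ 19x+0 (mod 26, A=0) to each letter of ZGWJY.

HKCPO

Z(25): 19·25+0=475≡7 → H
G(6): 19·6+0=114≡10 → K
W(22): 19·22+0=418≡2 → C
J(9): 19·9+0=171≡15 → P
Y(24): 19·24+0=456≡14 → O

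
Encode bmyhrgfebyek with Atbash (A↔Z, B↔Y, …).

b(1) → y(24)
m(12) → n(13)
y(24) → b(1)
h(7) → s(18)
r(17) → i(8)
g(6) → t(19)
f(5) → u(20)
e(4) → v(21)
b(1) → y(24)
y(24) → b(1)
e(4) → v(21)
k(10) → p(15)

ynbsituvybvp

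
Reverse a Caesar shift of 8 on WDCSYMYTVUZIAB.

W(22): 22−8=14 → O
D(3): 3−8=-5≡21 → V
C(2): 2−8=-6≡20 → U
S(18): 18−8=10 → K
Y(24): 24−8=16 → Q
M(12): 12−8=4 → E
Y(24): 24−8=16 → Q
T(19): 19−8=11 → L
V(21): 21−8=13 → N
U(20): 20−8=12 → M
Z(25): 25−8=17 → R
I(8): 8−8=0 → A
A(0): 0−8=-8≡18 → S
B(1): 1−8=-7≡19 → T

OVUKQEQLNMRAST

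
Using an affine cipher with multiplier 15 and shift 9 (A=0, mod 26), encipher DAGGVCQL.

CJVVMNPS

D(3): 15·3+9=54≡2 → C
A(0): 15·0+9=9 → J
G(6): 15·6+9=99≡21 → V
G(6): 15·6+9=99≡21 → V
V(21): 15·21+9=324≡12 → M
C(2): 15·2+9=39≡13 → N
Q(16): 15·16+9=249≡15 → P
L(11): 15·11+9=174≡18 → S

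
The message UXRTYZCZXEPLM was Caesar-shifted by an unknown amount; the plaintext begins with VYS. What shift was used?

From the crib: U(20)−V(21)=-1≡25, so the shift is 25.

25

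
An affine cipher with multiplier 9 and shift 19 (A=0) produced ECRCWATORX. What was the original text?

HBUBJVALUM

The inverse of 9 mod 26 is 3, since 9·3=27≡1. Apply D(y)=3·(y−19) mod 26:
E(4): 3·(4−19)=-45≡7 → H
C(2): 3·(2−19)=-51≡1 → B
R(17): 3·(17−19)=-6≡20 → U
C(2): 3·(2−19)=-51≡1 → B
W(22): 3·(22−19)=9 → J
A(0): 3·(0−19)=-57≡21 → V
T(19): 3·(19−19)=0 → A
O(14): 3·(14−19)=-15≡11 → L
R(17): 3·(17−19)=-6≡20 → U
X(23): 3·(23−19)=12 → M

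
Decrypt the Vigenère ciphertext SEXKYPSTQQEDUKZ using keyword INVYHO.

KRCMRBKGVSXPMXE

Repeat the key across the ciphertext: INVYHOINVYHOINV
S(18)−I(8): 10 → K
E(4)−N(13): -9≡17 → R
X(23)−V(21): 2 → C
K(10)−Y(24): -14≡12 → M
Y(24)−H(7): 17 → R
P(15)−O(14): 1 → B
S(18)−I(8): 10 → K
T(19)−N(13): 6 → G
Q(16)−V(21): -5≡21 → V
Q(16)−Y(24): -8≡18 → S
E(4)−H(7): -3≡23 → X
D(3)−O(14): -11≡15 → P
U(20)−I(8): 12 → M
K(10)−N(13): -3≡23 → X
Z(25)−V(21): 4 → E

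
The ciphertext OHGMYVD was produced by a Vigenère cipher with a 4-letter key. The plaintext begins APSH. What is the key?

OSOF

Subtract each crib letter from the matching ciphertext letter (mod 26):
O(14)−A(0)=14 → O
H(7)−P(15)=-8≡18 → S
G(6)−S(18)=-12≡14 → O
M(12)−H(7)=5 → F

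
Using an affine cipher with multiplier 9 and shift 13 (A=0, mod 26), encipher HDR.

YOK

H(7): 9·7+13=76≡24 → Y
D(3): 9·3+13=40≡14 → O
R(17): 9·17+13=166≡10 → K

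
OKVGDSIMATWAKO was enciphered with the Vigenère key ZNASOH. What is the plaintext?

PXVOPLJZABITLB

Repeat the key across the ciphertext: ZNASOHZNASOHZN
O(14)−Z(25): -11≡15 → P
K(10)−N(13): -3≡23 → X
V(21)−A(0): 21 → V
G(6)−S(18): -12≡14 → O
D(3)−O(14): -11≡15 → P
S(18)−H(7): 11 → L
I(8)−Z(25): -17≡9 → J
M(12)−N(13): -1≡25 → Z
A(0)−A(0): 0 → A
T(19)−S(18): 1 → B
W(22)−O(14): 8 → I
A(0)−H(7): -7≡19 → T
K(10)−Z(25): -15≡11 → L
O(14)−N(13): 1 → B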